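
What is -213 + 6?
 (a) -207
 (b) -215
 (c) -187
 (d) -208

-213 + 6 = -207
a) -207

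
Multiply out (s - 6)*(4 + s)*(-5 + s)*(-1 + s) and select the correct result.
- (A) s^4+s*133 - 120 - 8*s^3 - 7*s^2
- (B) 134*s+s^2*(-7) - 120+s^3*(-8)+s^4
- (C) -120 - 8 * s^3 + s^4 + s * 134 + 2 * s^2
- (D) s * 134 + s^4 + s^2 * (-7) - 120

Expanding (s - 6)*(4 + s)*(-5 + s)*(-1 + s):
= 134*s+s^2*(-7) - 120+s^3*(-8)+s^4
B) 134*s+s^2*(-7) - 120+s^3*(-8)+s^4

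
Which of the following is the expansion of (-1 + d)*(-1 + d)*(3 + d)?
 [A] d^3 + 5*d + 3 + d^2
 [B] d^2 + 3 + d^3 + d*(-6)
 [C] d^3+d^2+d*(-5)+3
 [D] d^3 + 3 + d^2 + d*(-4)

Expanding (-1 + d)*(-1 + d)*(3 + d):
= d^3+d^2+d*(-5)+3
C) d^3+d^2+d*(-5)+3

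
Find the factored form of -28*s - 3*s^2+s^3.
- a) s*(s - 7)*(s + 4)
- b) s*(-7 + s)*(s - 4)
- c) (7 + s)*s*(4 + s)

We need to factor -28*s - 3*s^2+s^3.
The factored form is s*(s - 7)*(s + 4).
a) s*(s - 7)*(s + 4)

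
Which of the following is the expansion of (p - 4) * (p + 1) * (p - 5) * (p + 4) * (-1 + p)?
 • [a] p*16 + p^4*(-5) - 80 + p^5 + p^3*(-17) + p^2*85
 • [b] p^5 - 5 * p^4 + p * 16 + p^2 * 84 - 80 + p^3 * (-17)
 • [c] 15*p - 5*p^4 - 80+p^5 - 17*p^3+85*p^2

Expanding (p - 4) * (p + 1) * (p - 5) * (p + 4) * (-1 + p):
= p*16 + p^4*(-5) - 80 + p^5 + p^3*(-17) + p^2*85
a) p*16 + p^4*(-5) - 80 + p^5 + p^3*(-17) + p^2*85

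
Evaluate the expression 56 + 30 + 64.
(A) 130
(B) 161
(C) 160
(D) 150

First: 56 + 30 = 86
Then: 86 + 64 = 150
D) 150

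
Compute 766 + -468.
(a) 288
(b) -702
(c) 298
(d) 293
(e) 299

766 + -468 = 298
c) 298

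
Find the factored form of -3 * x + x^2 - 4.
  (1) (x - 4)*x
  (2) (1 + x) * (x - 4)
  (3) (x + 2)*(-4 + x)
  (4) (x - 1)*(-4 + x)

We need to factor -3 * x + x^2 - 4.
The factored form is (1 + x) * (x - 4).
2) (1 + x) * (x - 4)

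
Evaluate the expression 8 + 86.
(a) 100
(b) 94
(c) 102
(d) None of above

8 + 86 = 94
b) 94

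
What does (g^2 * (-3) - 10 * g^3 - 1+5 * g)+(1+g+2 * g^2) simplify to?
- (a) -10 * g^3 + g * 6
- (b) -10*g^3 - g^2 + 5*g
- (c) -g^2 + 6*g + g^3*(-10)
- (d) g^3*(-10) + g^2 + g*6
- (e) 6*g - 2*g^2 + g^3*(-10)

Adding the polynomials and combining like terms:
(g^2*(-3) - 10*g^3 - 1 + 5*g) + (1 + g + 2*g^2)
= -g^2 + 6*g + g^3*(-10)
c) -g^2 + 6*g + g^3*(-10)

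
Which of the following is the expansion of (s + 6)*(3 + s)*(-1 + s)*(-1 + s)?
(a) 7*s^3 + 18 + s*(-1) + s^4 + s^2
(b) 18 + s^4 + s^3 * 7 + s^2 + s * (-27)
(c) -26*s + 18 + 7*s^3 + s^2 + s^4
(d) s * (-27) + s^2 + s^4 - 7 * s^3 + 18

Expanding (s + 6)*(3 + s)*(-1 + s)*(-1 + s):
= 18 + s^4 + s^3 * 7 + s^2 + s * (-27)
b) 18 + s^4 + s^3 * 7 + s^2 + s * (-27)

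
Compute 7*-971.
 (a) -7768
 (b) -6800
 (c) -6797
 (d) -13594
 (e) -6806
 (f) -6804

7 * -971 = -6797
c) -6797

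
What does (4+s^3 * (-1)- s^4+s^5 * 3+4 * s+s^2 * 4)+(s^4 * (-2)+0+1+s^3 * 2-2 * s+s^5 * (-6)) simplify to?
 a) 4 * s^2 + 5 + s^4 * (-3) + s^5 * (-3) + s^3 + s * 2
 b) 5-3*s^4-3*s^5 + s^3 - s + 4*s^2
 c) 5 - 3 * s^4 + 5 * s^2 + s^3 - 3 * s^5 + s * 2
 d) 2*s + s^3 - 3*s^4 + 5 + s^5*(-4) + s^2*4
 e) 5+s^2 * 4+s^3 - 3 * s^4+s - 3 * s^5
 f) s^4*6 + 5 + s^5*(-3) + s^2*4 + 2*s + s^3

Adding the polynomials and combining like terms:
(4 + s^3*(-1) - s^4 + s^5*3 + 4*s + s^2*4) + (s^4*(-2) + 0 + 1 + s^3*2 - 2*s + s^5*(-6))
= 4 * s^2 + 5 + s^4 * (-3) + s^5 * (-3) + s^3 + s * 2
a) 4 * s^2 + 5 + s^4 * (-3) + s^5 * (-3) + s^3 + s * 2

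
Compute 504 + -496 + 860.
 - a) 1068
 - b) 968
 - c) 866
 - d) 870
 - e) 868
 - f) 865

First: 504 + -496 = 8
Then: 8 + 860 = 868
e) 868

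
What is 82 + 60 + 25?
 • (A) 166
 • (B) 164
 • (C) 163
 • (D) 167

First: 82 + 60 = 142
Then: 142 + 25 = 167
D) 167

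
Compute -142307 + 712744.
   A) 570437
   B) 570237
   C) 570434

-142307 + 712744 = 570437
A) 570437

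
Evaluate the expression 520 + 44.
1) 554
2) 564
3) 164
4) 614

520 + 44 = 564
2) 564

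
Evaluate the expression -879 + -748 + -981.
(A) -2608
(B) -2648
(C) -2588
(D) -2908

First: -879 + -748 = -1627
Then: -1627 + -981 = -2608
A) -2608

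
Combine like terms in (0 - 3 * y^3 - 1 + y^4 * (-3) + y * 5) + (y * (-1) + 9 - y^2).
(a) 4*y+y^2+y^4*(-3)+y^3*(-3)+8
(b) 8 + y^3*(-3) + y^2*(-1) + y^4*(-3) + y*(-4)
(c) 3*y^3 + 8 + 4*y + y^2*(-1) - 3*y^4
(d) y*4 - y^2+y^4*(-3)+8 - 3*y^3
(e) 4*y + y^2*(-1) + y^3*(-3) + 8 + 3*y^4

Adding the polynomials and combining like terms:
(0 - 3*y^3 - 1 + y^4*(-3) + y*5) + (y*(-1) + 9 - y^2)
= y*4 - y^2+y^4*(-3)+8 - 3*y^3
d) y*4 - y^2+y^4*(-3)+8 - 3*y^3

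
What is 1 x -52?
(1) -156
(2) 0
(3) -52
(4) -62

1 * -52 = -52
3) -52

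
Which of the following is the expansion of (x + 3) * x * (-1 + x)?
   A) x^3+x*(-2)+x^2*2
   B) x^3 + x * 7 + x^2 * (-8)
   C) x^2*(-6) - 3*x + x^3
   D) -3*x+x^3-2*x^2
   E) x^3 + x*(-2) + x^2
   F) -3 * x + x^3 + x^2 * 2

Expanding (x + 3) * x * (-1 + x):
= -3 * x + x^3 + x^2 * 2
F) -3 * x + x^3 + x^2 * 2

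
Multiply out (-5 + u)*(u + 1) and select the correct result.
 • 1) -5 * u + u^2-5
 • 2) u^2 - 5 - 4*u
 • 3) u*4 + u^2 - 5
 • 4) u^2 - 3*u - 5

Expanding (-5 + u)*(u + 1):
= u^2 - 5 - 4*u
2) u^2 - 5 - 4*u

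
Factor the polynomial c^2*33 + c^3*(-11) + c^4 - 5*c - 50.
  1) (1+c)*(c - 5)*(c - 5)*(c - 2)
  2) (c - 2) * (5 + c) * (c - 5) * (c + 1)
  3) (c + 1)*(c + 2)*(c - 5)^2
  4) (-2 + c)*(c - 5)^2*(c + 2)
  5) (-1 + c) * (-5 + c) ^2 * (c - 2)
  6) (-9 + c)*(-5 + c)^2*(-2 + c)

We need to factor c^2*33 + c^3*(-11) + c^4 - 5*c - 50.
The factored form is (1+c)*(c - 5)*(c - 5)*(c - 2).
1) (1+c)*(c - 5)*(c - 5)*(c - 2)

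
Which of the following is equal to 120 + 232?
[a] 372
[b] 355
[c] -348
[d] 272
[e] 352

120 + 232 = 352
e) 352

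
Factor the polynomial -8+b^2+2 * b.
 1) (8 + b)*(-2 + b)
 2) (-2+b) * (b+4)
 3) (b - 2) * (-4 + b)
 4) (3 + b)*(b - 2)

We need to factor -8+b^2+2 * b.
The factored form is (-2+b) * (b+4).
2) (-2+b) * (b+4)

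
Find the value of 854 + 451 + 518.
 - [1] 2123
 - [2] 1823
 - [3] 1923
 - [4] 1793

First: 854 + 451 = 1305
Then: 1305 + 518 = 1823
2) 1823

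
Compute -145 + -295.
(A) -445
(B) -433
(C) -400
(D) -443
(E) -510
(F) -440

-145 + -295 = -440
F) -440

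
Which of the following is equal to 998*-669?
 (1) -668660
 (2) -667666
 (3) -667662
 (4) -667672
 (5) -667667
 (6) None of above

998 * -669 = -667662
3) -667662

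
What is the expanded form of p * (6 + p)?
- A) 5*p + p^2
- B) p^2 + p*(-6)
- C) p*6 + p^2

Expanding p * (6 + p):
= p*6 + p^2
C) p*6 + p^2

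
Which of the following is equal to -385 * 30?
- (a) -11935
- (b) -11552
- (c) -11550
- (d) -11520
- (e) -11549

-385 * 30 = -11550
c) -11550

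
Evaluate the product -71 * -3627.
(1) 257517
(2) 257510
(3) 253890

-71 * -3627 = 257517
1) 257517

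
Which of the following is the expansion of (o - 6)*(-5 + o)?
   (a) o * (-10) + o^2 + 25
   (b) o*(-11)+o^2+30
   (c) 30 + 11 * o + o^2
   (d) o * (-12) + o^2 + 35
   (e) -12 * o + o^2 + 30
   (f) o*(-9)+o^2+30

Expanding (o - 6)*(-5 + o):
= o*(-11)+o^2+30
b) o*(-11)+o^2+30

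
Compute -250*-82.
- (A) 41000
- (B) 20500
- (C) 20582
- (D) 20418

-250 * -82 = 20500
B) 20500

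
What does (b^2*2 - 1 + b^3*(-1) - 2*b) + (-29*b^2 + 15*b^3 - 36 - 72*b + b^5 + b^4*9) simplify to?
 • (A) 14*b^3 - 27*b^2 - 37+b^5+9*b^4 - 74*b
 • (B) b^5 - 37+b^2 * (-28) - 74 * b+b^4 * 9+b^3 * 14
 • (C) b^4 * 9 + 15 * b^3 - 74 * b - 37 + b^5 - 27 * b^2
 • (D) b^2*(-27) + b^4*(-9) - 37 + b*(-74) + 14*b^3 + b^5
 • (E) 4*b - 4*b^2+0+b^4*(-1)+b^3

Adding the polynomials and combining like terms:
(b^2*2 - 1 + b^3*(-1) - 2*b) + (-29*b^2 + 15*b^3 - 36 - 72*b + b^5 + b^4*9)
= 14*b^3 - 27*b^2 - 37+b^5+9*b^4 - 74*b
A) 14*b^3 - 27*b^2 - 37+b^5+9*b^4 - 74*b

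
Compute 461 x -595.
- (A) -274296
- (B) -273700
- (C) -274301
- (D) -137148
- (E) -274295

461 * -595 = -274295
E) -274295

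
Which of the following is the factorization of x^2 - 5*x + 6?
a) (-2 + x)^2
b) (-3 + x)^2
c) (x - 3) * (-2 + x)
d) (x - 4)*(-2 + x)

We need to factor x^2 - 5*x + 6.
The factored form is (x - 3) * (-2 + x).
c) (x - 3) * (-2 + x)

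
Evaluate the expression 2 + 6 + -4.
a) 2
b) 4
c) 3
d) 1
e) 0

First: 2 + 6 = 8
Then: 8 + -4 = 4
b) 4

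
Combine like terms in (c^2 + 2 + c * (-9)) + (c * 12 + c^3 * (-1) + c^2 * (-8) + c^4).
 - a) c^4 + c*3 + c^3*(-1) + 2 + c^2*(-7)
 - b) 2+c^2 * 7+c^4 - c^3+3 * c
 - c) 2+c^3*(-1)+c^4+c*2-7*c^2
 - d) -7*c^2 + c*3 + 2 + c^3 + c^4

Adding the polynomials and combining like terms:
(c^2 + 2 + c*(-9)) + (c*12 + c^3*(-1) + c^2*(-8) + c^4)
= c^4 + c*3 + c^3*(-1) + 2 + c^2*(-7)
a) c^4 + c*3 + c^3*(-1) + 2 + c^2*(-7)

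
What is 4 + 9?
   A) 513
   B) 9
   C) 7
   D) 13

4 + 9 = 13
D) 13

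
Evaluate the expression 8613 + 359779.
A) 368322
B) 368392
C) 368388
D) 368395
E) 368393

8613 + 359779 = 368392
B) 368392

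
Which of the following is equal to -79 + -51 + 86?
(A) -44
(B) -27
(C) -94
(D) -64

First: -79 + -51 = -130
Then: -130 + 86 = -44
A) -44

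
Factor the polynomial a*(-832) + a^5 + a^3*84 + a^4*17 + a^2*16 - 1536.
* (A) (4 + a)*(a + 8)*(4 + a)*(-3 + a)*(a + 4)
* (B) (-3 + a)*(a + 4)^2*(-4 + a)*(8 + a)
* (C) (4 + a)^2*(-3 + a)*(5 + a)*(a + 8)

We need to factor a*(-832) + a^5 + a^3*84 + a^4*17 + a^2*16 - 1536.
The factored form is (4 + a)*(a + 8)*(4 + a)*(-3 + a)*(a + 4).
A) (4 + a)*(a + 8)*(4 + a)*(-3 + a)*(a + 4)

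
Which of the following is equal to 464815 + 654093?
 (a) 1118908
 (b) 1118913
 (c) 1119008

464815 + 654093 = 1118908
a) 1118908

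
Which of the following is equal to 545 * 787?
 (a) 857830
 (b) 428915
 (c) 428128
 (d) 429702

545 * 787 = 428915
b) 428915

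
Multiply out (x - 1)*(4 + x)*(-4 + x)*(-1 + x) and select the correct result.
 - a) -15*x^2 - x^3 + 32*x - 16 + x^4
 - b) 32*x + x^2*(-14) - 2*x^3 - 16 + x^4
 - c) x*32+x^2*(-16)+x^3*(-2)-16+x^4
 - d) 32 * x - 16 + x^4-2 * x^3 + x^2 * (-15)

Expanding (x - 1)*(4 + x)*(-4 + x)*(-1 + x):
= 32 * x - 16 + x^4-2 * x^3 + x^2 * (-15)
d) 32 * x - 16 + x^4-2 * x^3 + x^2 * (-15)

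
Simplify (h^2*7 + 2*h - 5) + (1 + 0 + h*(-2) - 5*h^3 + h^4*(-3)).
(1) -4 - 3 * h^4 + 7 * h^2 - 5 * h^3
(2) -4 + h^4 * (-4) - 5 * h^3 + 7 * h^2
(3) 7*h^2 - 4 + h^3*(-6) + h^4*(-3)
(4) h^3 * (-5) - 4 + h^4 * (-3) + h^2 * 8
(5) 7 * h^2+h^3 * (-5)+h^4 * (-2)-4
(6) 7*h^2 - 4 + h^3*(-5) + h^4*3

Adding the polynomials and combining like terms:
(h^2*7 + 2*h - 5) + (1 + 0 + h*(-2) - 5*h^3 + h^4*(-3))
= -4 - 3 * h^4 + 7 * h^2 - 5 * h^3
1) -4 - 3 * h^4 + 7 * h^2 - 5 * h^3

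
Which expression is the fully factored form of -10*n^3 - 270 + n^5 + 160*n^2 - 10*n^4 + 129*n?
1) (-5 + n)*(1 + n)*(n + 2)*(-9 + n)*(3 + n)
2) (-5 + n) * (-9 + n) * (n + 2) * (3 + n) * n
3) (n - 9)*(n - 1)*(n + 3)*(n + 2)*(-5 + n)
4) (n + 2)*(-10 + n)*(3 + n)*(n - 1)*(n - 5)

We need to factor -10*n^3 - 270 + n^5 + 160*n^2 - 10*n^4 + 129*n.
The factored form is (n - 9)*(n - 1)*(n + 3)*(n + 2)*(-5 + n).
3) (n - 9)*(n - 1)*(n + 3)*(n + 2)*(-5 + n)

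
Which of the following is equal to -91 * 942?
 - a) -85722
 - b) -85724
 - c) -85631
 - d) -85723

-91 * 942 = -85722
a) -85722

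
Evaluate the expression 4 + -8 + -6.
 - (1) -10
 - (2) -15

First: 4 + -8 = -4
Then: -4 + -6 = -10
1) -10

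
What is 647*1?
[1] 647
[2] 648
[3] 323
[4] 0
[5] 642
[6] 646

647 * 1 = 647
1) 647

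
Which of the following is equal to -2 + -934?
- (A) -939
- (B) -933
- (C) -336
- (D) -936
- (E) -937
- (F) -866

-2 + -934 = -936
D) -936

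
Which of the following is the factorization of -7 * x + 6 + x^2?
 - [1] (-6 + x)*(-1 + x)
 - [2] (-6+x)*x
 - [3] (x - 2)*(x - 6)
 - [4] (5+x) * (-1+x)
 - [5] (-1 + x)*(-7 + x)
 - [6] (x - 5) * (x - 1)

We need to factor -7 * x + 6 + x^2.
The factored form is (-6 + x)*(-1 + x).
1) (-6 + x)*(-1 + x)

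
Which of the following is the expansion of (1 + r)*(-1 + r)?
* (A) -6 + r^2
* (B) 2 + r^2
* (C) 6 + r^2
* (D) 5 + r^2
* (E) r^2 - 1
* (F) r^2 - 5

Expanding (1 + r)*(-1 + r):
= r^2 - 1
E) r^2 - 1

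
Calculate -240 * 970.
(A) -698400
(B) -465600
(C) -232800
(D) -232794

-240 * 970 = -232800
C) -232800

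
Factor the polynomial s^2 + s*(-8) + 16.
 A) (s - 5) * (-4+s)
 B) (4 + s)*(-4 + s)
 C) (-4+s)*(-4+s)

We need to factor s^2 + s*(-8) + 16.
The factored form is (-4+s)*(-4+s).
C) (-4+s)*(-4+s)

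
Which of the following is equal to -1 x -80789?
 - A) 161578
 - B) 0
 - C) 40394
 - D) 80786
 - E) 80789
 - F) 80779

-1 * -80789 = 80789
E) 80789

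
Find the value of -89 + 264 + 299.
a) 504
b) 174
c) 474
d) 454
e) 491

First: -89 + 264 = 175
Then: 175 + 299 = 474
c) 474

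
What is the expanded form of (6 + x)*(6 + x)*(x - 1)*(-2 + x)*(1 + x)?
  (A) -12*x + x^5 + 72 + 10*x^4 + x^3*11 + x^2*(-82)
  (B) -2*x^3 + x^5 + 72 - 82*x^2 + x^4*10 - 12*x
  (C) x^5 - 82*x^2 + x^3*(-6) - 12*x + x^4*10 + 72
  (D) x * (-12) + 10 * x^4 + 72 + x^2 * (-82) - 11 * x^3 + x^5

Expanding (6 + x)*(6 + x)*(x - 1)*(-2 + x)*(1 + x):
= -12*x + x^5 + 72 + 10*x^4 + x^3*11 + x^2*(-82)
A) -12*x + x^5 + 72 + 10*x^4 + x^3*11 + x^2*(-82)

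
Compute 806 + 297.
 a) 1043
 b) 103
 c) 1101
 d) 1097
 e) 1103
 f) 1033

806 + 297 = 1103
e) 1103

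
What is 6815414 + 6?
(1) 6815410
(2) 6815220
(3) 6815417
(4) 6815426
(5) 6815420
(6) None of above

6815414 + 6 = 6815420
5) 6815420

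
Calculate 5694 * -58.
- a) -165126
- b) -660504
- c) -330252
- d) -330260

5694 * -58 = -330252
c) -330252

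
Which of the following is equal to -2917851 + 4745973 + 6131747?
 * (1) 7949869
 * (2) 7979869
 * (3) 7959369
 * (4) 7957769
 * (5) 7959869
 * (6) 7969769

First: -2917851 + 4745973 = 1828122
Then: 1828122 + 6131747 = 7959869
5) 7959869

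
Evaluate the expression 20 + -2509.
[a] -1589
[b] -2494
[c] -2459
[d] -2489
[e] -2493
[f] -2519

20 + -2509 = -2489
d) -2489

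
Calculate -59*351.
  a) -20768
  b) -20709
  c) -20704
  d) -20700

-59 * 351 = -20709
b) -20709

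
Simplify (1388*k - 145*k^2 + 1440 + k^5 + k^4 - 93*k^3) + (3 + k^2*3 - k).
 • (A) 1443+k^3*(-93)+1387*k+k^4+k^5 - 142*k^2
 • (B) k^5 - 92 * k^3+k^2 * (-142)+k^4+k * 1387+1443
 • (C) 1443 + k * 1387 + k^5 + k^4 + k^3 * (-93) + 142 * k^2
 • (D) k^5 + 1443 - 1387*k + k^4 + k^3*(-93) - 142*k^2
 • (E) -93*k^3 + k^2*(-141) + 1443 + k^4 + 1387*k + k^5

Adding the polynomials and combining like terms:
(1388*k - 145*k^2 + 1440 + k^5 + k^4 - 93*k^3) + (3 + k^2*3 - k)
= 1443+k^3*(-93)+1387*k+k^4+k^5 - 142*k^2
A) 1443+k^3*(-93)+1387*k+k^4+k^5 - 142*k^2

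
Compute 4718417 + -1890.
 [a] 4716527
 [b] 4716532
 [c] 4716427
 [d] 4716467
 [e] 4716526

4718417 + -1890 = 4716527
a) 4716527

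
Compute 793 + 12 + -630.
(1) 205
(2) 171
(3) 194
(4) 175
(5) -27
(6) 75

First: 793 + 12 = 805
Then: 805 + -630 = 175
4) 175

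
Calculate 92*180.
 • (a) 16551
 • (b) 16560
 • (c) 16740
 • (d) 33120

92 * 180 = 16560
b) 16560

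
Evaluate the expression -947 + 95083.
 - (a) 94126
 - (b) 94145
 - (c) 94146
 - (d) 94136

-947 + 95083 = 94136
d) 94136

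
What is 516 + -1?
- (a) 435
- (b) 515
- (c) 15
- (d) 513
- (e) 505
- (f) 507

516 + -1 = 515
b) 515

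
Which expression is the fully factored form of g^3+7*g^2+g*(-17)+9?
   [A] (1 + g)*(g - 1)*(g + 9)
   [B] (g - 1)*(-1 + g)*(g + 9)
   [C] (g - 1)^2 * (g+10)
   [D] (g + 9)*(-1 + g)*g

We need to factor g^3+7*g^2+g*(-17)+9.
The factored form is (g - 1)*(-1 + g)*(g + 9).
B) (g - 1)*(-1 + g)*(g + 9)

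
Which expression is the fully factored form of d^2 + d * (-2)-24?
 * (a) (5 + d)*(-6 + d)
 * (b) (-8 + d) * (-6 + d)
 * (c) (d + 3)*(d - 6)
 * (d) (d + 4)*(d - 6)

We need to factor d^2 + d * (-2)-24.
The factored form is (d + 4)*(d - 6).
d) (d + 4)*(d - 6)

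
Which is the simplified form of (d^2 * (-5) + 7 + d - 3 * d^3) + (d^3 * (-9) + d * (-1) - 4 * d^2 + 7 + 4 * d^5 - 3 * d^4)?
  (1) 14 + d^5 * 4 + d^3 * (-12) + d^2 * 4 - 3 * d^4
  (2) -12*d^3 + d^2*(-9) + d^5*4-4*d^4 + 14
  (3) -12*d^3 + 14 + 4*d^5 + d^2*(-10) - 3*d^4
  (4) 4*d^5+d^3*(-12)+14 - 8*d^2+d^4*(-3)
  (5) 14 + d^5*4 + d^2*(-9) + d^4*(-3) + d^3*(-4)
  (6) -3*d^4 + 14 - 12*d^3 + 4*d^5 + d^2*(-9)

Adding the polynomials and combining like terms:
(d^2*(-5) + 7 + d - 3*d^3) + (d^3*(-9) + d*(-1) - 4*d^2 + 7 + 4*d^5 - 3*d^4)
= -3*d^4 + 14 - 12*d^3 + 4*d^5 + d^2*(-9)
6) -3*d^4 + 14 - 12*d^3 + 4*d^5 + d^2*(-9)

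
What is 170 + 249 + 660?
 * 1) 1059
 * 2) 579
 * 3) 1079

First: 170 + 249 = 419
Then: 419 + 660 = 1079
3) 1079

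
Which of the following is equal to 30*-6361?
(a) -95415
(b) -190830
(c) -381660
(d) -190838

30 * -6361 = -190830
b) -190830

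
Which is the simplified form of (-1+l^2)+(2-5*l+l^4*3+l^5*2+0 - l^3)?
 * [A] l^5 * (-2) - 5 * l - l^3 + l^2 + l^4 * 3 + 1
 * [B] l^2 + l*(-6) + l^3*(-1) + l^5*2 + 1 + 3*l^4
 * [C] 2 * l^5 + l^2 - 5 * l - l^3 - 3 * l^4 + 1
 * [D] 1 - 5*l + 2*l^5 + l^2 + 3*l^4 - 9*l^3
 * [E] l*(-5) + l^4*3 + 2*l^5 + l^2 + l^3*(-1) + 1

Adding the polynomials and combining like terms:
(-1 + l^2) + (2 - 5*l + l^4*3 + l^5*2 + 0 - l^3)
= l*(-5) + l^4*3 + 2*l^5 + l^2 + l^3*(-1) + 1
E) l*(-5) + l^4*3 + 2*l^5 + l^2 + l^3*(-1) + 1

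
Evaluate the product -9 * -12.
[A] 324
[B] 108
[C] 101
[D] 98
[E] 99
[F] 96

-9 * -12 = 108
B) 108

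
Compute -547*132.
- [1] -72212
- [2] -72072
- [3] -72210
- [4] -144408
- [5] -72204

-547 * 132 = -72204
5) -72204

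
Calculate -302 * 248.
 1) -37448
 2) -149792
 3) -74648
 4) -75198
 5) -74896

-302 * 248 = -74896
5) -74896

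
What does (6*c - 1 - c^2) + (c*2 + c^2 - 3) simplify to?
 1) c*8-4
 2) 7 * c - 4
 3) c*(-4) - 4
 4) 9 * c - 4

Adding the polynomials and combining like terms:
(6*c - 1 - c^2) + (c*2 + c^2 - 3)
= c*8-4
1) c*8-4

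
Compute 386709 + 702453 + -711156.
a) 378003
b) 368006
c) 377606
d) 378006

First: 386709 + 702453 = 1089162
Then: 1089162 + -711156 = 378006
d) 378006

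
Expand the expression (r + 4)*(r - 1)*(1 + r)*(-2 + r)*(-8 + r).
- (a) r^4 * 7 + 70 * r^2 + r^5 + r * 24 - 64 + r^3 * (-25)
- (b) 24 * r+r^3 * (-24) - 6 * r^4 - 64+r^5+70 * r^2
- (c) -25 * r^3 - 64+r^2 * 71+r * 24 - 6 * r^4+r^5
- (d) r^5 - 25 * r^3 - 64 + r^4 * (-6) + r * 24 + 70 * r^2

Expanding (r + 4)*(r - 1)*(1 + r)*(-2 + r)*(-8 + r):
= r^5 - 25 * r^3 - 64 + r^4 * (-6) + r * 24 + 70 * r^2
d) r^5 - 25 * r^3 - 64 + r^4 * (-6) + r * 24 + 70 * r^2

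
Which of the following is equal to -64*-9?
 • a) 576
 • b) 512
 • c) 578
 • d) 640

-64 * -9 = 576
a) 576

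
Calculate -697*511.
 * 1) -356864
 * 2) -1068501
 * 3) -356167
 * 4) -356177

-697 * 511 = -356167
3) -356167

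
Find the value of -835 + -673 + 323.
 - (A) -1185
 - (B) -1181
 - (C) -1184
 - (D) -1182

First: -835 + -673 = -1508
Then: -1508 + 323 = -1185
A) -1185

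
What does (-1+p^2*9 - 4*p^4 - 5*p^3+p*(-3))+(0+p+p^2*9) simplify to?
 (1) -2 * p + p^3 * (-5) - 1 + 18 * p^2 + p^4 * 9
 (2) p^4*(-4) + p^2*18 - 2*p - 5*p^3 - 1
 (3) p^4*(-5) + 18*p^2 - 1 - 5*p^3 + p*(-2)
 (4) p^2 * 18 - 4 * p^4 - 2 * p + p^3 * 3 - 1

Adding the polynomials and combining like terms:
(-1 + p^2*9 - 4*p^4 - 5*p^3 + p*(-3)) + (0 + p + p^2*9)
= p^4*(-4) + p^2*18 - 2*p - 5*p^3 - 1
2) p^4*(-4) + p^2*18 - 2*p - 5*p^3 - 1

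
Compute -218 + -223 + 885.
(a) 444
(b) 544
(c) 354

First: -218 + -223 = -441
Then: -441 + 885 = 444
a) 444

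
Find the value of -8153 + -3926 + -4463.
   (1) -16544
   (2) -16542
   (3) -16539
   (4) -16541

First: -8153 + -3926 = -12079
Then: -12079 + -4463 = -16542
2) -16542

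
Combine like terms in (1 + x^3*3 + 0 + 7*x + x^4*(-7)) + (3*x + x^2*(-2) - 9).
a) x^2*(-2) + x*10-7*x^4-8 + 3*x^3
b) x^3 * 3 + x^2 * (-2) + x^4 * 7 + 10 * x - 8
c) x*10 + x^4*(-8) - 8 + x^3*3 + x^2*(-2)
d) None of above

Adding the polynomials and combining like terms:
(1 + x^3*3 + 0 + 7*x + x^4*(-7)) + (3*x + x^2*(-2) - 9)
= x^2*(-2) + x*10-7*x^4-8 + 3*x^3
a) x^2*(-2) + x*10-7*x^4-8 + 3*x^3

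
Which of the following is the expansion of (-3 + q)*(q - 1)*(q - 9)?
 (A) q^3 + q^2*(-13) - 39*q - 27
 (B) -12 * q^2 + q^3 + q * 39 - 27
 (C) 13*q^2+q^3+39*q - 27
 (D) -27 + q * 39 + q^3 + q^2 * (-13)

Expanding (-3 + q)*(q - 1)*(q - 9):
= -27 + q * 39 + q^3 + q^2 * (-13)
D) -27 + q * 39 + q^3 + q^2 * (-13)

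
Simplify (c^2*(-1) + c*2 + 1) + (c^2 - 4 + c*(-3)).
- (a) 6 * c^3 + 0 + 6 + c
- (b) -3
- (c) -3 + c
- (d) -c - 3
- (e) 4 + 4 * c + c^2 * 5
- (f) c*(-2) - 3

Adding the polynomials and combining like terms:
(c^2*(-1) + c*2 + 1) + (c^2 - 4 + c*(-3))
= -c - 3
d) -c - 3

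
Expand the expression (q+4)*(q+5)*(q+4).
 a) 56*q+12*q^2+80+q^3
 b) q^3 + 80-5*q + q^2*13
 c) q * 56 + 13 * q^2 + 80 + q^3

Expanding (q+4)*(q+5)*(q+4):
= q * 56 + 13 * q^2 + 80 + q^3
c) q * 56 + 13 * q^2 + 80 + q^3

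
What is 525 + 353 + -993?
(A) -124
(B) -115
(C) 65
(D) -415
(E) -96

First: 525 + 353 = 878
Then: 878 + -993 = -115
B) -115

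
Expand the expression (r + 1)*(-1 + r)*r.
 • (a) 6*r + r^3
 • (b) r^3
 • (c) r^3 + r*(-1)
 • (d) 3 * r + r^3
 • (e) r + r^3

Expanding (r + 1)*(-1 + r)*r:
= r^3 + r*(-1)
c) r^3 + r*(-1)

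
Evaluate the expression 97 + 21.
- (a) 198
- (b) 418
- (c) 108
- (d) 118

97 + 21 = 118
d) 118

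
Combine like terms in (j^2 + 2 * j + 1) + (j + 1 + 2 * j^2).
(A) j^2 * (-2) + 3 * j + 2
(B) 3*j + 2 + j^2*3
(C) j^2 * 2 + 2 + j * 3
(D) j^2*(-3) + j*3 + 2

Adding the polynomials and combining like terms:
(j^2 + 2*j + 1) + (j + 1 + 2*j^2)
= 3*j + 2 + j^2*3
B) 3*j + 2 + j^2*3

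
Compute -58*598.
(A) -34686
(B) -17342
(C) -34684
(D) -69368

-58 * 598 = -34684
C) -34684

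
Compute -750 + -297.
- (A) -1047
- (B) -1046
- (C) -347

-750 + -297 = -1047
A) -1047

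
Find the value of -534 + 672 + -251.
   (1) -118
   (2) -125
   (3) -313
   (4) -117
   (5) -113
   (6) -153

First: -534 + 672 = 138
Then: 138 + -251 = -113
5) -113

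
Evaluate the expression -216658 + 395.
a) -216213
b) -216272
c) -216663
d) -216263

-216658 + 395 = -216263
d) -216263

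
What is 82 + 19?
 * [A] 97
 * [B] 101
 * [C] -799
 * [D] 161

82 + 19 = 101
B) 101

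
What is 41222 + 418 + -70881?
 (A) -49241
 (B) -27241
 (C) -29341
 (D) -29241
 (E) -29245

First: 41222 + 418 = 41640
Then: 41640 + -70881 = -29241
D) -29241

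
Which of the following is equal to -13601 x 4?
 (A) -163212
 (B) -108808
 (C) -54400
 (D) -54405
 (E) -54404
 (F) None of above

-13601 * 4 = -54404
E) -54404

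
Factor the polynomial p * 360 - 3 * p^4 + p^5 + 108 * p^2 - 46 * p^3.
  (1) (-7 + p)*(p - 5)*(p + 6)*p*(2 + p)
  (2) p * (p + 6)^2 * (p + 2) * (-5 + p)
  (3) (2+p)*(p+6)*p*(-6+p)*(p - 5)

We need to factor p * 360 - 3 * p^4 + p^5 + 108 * p^2 - 46 * p^3.
The factored form is (2+p)*(p+6)*p*(-6+p)*(p - 5).
3) (2+p)*(p+6)*p*(-6+p)*(p - 5)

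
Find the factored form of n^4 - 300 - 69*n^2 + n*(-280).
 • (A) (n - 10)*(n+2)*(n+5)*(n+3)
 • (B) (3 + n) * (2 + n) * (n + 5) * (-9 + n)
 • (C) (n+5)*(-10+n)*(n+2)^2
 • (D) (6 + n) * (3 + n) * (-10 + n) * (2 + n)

We need to factor n^4 - 300 - 69*n^2 + n*(-280).
The factored form is (n - 10)*(n+2)*(n+5)*(n+3).
A) (n - 10)*(n+2)*(n+5)*(n+3)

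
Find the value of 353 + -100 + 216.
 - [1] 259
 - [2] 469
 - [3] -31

First: 353 + -100 = 253
Then: 253 + 216 = 469
2) 469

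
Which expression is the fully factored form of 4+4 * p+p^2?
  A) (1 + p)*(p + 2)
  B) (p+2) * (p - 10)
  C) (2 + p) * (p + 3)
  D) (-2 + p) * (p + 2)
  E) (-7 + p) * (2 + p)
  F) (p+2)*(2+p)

We need to factor 4+4 * p+p^2.
The factored form is (p+2)*(2+p).
F) (p+2)*(2+p)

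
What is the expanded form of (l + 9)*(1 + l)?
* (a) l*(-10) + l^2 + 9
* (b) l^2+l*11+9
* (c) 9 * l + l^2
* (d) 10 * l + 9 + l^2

Expanding (l + 9)*(1 + l):
= 10 * l + 9 + l^2
d) 10 * l + 9 + l^2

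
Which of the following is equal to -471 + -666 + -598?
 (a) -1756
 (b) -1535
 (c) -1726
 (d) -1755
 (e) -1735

First: -471 + -666 = -1137
Then: -1137 + -598 = -1735
e) -1735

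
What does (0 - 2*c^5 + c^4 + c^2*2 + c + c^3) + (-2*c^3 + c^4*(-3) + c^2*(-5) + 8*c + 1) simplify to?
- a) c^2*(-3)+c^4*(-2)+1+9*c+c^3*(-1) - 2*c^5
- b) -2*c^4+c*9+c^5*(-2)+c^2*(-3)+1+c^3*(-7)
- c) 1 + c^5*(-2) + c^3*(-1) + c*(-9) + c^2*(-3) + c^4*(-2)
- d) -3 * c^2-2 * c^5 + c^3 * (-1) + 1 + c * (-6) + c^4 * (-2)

Adding the polynomials and combining like terms:
(0 - 2*c^5 + c^4 + c^2*2 + c + c^3) + (-2*c^3 + c^4*(-3) + c^2*(-5) + 8*c + 1)
= c^2*(-3)+c^4*(-2)+1+9*c+c^3*(-1) - 2*c^5
a) c^2*(-3)+c^4*(-2)+1+9*c+c^3*(-1) - 2*c^5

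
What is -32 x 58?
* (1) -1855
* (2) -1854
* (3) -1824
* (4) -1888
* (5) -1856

-32 * 58 = -1856
5) -1856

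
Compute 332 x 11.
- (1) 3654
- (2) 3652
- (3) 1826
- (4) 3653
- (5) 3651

332 * 11 = 3652
2) 3652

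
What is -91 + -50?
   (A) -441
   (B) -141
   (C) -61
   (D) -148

-91 + -50 = -141
B) -141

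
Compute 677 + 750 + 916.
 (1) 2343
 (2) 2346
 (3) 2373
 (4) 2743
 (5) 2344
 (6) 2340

First: 677 + 750 = 1427
Then: 1427 + 916 = 2343
1) 2343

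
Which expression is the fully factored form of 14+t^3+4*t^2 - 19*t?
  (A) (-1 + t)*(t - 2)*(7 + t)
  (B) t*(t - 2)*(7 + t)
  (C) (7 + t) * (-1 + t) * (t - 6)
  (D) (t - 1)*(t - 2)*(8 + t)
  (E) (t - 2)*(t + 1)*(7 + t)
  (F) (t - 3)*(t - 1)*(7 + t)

We need to factor 14+t^3+4*t^2 - 19*t.
The factored form is (-1 + t)*(t - 2)*(7 + t).
A) (-1 + t)*(t - 2)*(7 + t)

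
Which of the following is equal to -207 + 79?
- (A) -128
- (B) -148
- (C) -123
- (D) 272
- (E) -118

-207 + 79 = -128
A) -128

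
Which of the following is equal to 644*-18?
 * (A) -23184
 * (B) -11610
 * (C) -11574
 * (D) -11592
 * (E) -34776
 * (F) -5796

644 * -18 = -11592
D) -11592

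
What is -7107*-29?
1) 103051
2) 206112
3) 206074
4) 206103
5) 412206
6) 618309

-7107 * -29 = 206103
4) 206103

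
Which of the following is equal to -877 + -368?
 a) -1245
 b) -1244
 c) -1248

-877 + -368 = -1245
a) -1245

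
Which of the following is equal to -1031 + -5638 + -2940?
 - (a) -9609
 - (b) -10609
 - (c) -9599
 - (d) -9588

First: -1031 + -5638 = -6669
Then: -6669 + -2940 = -9609
a) -9609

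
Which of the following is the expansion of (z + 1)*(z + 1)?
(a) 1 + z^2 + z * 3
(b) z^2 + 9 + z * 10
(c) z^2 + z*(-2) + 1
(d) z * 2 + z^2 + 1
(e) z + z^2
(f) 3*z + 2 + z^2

Expanding (z + 1)*(z + 1):
= z * 2 + z^2 + 1
d) z * 2 + z^2 + 1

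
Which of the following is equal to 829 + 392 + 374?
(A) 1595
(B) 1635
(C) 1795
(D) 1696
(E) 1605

First: 829 + 392 = 1221
Then: 1221 + 374 = 1595
A) 1595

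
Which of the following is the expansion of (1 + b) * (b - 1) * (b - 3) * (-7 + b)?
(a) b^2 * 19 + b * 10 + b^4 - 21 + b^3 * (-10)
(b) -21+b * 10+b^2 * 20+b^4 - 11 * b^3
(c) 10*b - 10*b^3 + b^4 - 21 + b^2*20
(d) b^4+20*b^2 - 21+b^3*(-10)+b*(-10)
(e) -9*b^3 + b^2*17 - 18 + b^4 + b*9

Expanding (1 + b) * (b - 1) * (b - 3) * (-7 + b):
= 10*b - 10*b^3 + b^4 - 21 + b^2*20
c) 10*b - 10*b^3 + b^4 - 21 + b^2*20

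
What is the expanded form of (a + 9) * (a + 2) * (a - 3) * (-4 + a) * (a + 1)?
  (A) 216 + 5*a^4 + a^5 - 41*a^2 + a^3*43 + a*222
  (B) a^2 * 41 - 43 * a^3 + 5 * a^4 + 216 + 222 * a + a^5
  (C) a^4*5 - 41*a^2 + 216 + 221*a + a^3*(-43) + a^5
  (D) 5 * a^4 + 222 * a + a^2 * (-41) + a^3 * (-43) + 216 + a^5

Expanding (a + 9) * (a + 2) * (a - 3) * (-4 + a) * (a + 1):
= 5 * a^4 + 222 * a + a^2 * (-41) + a^3 * (-43) + 216 + a^5
D) 5 * a^4 + 222 * a + a^2 * (-41) + a^3 * (-43) + 216 + a^5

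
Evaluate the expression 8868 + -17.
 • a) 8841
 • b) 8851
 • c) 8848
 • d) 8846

8868 + -17 = 8851
b) 8851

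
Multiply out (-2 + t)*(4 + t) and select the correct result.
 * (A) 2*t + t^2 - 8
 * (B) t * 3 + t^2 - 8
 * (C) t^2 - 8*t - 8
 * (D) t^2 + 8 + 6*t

Expanding (-2 + t)*(4 + t):
= 2*t + t^2 - 8
A) 2*t + t^2 - 8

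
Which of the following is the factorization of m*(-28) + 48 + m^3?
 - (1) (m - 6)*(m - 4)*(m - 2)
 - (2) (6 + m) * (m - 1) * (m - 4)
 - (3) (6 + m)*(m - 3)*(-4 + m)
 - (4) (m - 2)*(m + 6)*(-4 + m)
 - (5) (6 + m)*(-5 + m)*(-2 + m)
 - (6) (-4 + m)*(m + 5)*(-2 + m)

We need to factor m*(-28) + 48 + m^3.
The factored form is (m - 2)*(m + 6)*(-4 + m).
4) (m - 2)*(m + 6)*(-4 + m)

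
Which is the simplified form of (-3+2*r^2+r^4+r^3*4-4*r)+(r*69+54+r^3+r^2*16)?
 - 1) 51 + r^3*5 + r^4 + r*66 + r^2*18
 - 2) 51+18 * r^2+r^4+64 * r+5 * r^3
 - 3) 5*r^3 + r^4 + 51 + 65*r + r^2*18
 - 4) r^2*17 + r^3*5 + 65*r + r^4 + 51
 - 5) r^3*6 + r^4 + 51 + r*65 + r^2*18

Adding the polynomials and combining like terms:
(-3 + 2*r^2 + r^4 + r^3*4 - 4*r) + (r*69 + 54 + r^3 + r^2*16)
= 5*r^3 + r^4 + 51 + 65*r + r^2*18
3) 5*r^3 + r^4 + 51 + 65*r + r^2*18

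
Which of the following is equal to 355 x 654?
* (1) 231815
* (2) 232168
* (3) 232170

355 * 654 = 232170
3) 232170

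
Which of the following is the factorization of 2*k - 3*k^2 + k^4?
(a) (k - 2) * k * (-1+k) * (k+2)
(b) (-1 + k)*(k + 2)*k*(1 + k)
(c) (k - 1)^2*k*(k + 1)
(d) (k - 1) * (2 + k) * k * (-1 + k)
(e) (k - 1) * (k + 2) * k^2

We need to factor 2*k - 3*k^2 + k^4.
The factored form is (k - 1) * (2 + k) * k * (-1 + k).
d) (k - 1) * (2 + k) * k * (-1 + k)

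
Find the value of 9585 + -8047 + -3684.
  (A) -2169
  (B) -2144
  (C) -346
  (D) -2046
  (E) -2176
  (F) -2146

First: 9585 + -8047 = 1538
Then: 1538 + -3684 = -2146
F) -2146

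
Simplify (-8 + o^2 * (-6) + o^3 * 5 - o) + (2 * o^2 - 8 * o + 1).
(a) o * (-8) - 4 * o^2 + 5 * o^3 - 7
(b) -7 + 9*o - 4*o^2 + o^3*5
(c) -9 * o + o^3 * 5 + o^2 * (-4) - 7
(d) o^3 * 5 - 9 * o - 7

Adding the polynomials and combining like terms:
(-8 + o^2*(-6) + o^3*5 - o) + (2*o^2 - 8*o + 1)
= -9 * o + o^3 * 5 + o^2 * (-4) - 7
c) -9 * o + o^3 * 5 + o^2 * (-4) - 7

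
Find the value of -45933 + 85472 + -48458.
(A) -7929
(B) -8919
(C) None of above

First: -45933 + 85472 = 39539
Then: 39539 + -48458 = -8919
B) -8919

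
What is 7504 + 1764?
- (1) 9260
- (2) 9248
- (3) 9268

7504 + 1764 = 9268
3) 9268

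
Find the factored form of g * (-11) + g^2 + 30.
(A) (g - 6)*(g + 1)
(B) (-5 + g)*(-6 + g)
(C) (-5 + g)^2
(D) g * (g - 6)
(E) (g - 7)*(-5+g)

We need to factor g * (-11) + g^2 + 30.
The factored form is (-5 + g)*(-6 + g).
B) (-5 + g)*(-6 + g)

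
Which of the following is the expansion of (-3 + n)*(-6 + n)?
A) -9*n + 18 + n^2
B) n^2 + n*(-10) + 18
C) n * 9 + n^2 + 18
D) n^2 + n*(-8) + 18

Expanding (-3 + n)*(-6 + n):
= -9*n + 18 + n^2
A) -9*n + 18 + n^2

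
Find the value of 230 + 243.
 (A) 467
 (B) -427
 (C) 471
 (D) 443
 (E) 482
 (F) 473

230 + 243 = 473
F) 473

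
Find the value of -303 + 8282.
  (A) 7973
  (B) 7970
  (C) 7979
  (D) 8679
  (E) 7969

-303 + 8282 = 7979
C) 7979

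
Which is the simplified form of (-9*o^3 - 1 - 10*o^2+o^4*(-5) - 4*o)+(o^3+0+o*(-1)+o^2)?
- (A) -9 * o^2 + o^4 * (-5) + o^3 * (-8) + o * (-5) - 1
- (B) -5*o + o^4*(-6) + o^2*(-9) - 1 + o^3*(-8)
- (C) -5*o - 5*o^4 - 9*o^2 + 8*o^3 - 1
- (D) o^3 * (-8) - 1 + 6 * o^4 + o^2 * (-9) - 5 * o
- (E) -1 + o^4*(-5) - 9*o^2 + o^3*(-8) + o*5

Adding the polynomials and combining like terms:
(-9*o^3 - 1 - 10*o^2 + o^4*(-5) - 4*o) + (o^3 + 0 + o*(-1) + o^2)
= -9 * o^2 + o^4 * (-5) + o^3 * (-8) + o * (-5) - 1
A) -9 * o^2 + o^4 * (-5) + o^3 * (-8) + o * (-5) - 1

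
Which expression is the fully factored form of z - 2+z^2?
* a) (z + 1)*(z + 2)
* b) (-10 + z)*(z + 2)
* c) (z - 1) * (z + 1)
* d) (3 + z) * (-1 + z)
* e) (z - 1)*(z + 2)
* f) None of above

We need to factor z - 2+z^2.
The factored form is (z - 1)*(z + 2).
e) (z - 1)*(z + 2)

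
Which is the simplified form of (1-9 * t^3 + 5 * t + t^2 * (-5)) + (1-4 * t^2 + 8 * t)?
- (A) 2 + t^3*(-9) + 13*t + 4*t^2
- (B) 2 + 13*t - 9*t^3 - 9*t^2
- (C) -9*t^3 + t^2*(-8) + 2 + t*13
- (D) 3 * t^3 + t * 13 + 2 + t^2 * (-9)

Adding the polynomials and combining like terms:
(1 - 9*t^3 + 5*t + t^2*(-5)) + (1 - 4*t^2 + 8*t)
= 2 + 13*t - 9*t^3 - 9*t^2
B) 2 + 13*t - 9*t^3 - 9*t^2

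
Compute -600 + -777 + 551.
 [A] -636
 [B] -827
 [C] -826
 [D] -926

First: -600 + -777 = -1377
Then: -1377 + 551 = -826
C) -826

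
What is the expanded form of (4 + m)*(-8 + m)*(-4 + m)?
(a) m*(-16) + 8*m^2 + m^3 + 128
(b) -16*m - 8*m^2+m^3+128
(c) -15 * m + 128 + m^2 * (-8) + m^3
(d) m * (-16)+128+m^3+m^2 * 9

Expanding (4 + m)*(-8 + m)*(-4 + m):
= -16*m - 8*m^2+m^3+128
b) -16*m - 8*m^2+m^3+128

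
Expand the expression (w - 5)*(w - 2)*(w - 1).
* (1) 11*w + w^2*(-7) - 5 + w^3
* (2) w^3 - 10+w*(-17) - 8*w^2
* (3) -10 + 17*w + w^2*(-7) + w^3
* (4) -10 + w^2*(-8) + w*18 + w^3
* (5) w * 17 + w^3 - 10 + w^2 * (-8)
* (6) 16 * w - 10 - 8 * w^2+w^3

Expanding (w - 5)*(w - 2)*(w - 1):
= w * 17 + w^3 - 10 + w^2 * (-8)
5) w * 17 + w^3 - 10 + w^2 * (-8)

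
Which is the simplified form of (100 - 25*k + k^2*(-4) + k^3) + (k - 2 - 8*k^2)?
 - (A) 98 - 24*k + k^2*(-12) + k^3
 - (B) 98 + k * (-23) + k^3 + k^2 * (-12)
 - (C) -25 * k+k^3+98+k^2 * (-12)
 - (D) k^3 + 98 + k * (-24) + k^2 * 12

Adding the polynomials and combining like terms:
(100 - 25*k + k^2*(-4) + k^3) + (k - 2 - 8*k^2)
= 98 - 24*k + k^2*(-12) + k^3
A) 98 - 24*k + k^2*(-12) + k^3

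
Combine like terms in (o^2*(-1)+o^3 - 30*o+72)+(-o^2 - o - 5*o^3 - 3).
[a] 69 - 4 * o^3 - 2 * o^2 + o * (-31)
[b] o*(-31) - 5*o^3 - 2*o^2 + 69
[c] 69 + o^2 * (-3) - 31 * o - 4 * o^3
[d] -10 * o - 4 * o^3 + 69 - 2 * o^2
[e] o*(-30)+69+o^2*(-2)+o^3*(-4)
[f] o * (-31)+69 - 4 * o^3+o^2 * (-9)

Adding the polynomials and combining like terms:
(o^2*(-1) + o^3 - 30*o + 72) + (-o^2 - o - 5*o^3 - 3)
= 69 - 4 * o^3 - 2 * o^2 + o * (-31)
a) 69 - 4 * o^3 - 2 * o^2 + o * (-31)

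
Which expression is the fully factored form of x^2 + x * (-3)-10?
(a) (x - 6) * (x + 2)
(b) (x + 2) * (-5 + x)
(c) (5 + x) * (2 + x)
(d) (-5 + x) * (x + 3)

We need to factor x^2 + x * (-3)-10.
The factored form is (x + 2) * (-5 + x).
b) (x + 2) * (-5 + x)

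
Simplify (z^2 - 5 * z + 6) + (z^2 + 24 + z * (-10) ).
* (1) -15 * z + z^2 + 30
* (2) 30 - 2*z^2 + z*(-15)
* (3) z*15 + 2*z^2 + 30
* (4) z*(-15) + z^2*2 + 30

Adding the polynomials and combining like terms:
(z^2 - 5*z + 6) + (z^2 + 24 + z*(-10))
= z*(-15) + z^2*2 + 30
4) z*(-15) + z^2*2 + 30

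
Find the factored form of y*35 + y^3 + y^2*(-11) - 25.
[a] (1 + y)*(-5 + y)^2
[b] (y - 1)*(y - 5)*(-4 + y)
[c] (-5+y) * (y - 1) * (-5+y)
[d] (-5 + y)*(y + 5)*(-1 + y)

We need to factor y*35 + y^3 + y^2*(-11) - 25.
The factored form is (-5+y) * (y - 1) * (-5+y).
c) (-5+y) * (y - 1) * (-5+y)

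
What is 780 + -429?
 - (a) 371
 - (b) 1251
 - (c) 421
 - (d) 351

780 + -429 = 351
d) 351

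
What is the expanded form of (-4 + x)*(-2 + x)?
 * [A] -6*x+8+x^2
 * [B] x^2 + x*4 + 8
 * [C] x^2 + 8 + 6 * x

Expanding (-4 + x)*(-2 + x):
= -6*x+8+x^2
A) -6*x+8+x^2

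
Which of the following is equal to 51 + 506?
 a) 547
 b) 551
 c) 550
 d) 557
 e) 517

51 + 506 = 557
d) 557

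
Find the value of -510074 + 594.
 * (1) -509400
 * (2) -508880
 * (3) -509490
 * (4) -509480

-510074 + 594 = -509480
4) -509480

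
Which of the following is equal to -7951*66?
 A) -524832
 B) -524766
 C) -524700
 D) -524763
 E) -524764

-7951 * 66 = -524766
B) -524766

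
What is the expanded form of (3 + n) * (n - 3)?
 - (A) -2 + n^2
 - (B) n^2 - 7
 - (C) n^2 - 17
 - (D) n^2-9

Expanding (3 + n) * (n - 3):
= n^2-9
D) n^2-9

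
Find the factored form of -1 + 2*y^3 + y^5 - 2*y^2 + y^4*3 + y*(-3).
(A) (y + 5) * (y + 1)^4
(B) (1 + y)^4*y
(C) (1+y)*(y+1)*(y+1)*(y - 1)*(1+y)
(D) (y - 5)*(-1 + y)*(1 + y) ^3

We need to factor -1 + 2*y^3 + y^5 - 2*y^2 + y^4*3 + y*(-3).
The factored form is (1+y)*(y+1)*(y+1)*(y - 1)*(1+y).
C) (1+y)*(y+1)*(y+1)*(y - 1)*(1+y)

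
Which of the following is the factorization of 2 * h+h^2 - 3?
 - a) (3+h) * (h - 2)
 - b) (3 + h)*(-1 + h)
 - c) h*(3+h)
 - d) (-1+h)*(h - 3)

We need to factor 2 * h+h^2 - 3.
The factored form is (3 + h)*(-1 + h).
b) (3 + h)*(-1 + h)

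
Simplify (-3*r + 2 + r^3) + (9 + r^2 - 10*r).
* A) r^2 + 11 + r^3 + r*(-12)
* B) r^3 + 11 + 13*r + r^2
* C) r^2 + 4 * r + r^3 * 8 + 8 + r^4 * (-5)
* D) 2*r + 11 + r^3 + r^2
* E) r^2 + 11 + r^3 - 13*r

Adding the polynomials and combining like terms:
(-3*r + 2 + r^3) + (9 + r^2 - 10*r)
= r^2 + 11 + r^3 - 13*r
E) r^2 + 11 + r^3 - 13*r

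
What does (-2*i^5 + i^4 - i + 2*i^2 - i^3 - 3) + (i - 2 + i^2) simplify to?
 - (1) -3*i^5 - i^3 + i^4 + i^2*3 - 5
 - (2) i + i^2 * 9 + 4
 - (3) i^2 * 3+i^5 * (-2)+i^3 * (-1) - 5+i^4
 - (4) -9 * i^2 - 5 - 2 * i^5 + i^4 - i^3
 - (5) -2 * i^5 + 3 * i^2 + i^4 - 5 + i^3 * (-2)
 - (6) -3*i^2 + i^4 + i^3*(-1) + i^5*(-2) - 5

Adding the polynomials and combining like terms:
(-2*i^5 + i^4 - i + 2*i^2 - i^3 - 3) + (i - 2 + i^2)
= i^2 * 3+i^5 * (-2)+i^3 * (-1) - 5+i^4
3) i^2 * 3+i^5 * (-2)+i^3 * (-1) - 5+i^4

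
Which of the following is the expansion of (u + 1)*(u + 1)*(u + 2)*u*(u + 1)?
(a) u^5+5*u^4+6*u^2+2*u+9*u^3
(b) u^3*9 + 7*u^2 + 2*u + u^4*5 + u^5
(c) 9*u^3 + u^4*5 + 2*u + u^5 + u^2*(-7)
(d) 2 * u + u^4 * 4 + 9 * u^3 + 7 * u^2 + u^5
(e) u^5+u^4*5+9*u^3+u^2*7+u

Expanding (u + 1)*(u + 1)*(u + 2)*u*(u + 1):
= u^3*9 + 7*u^2 + 2*u + u^4*5 + u^5
b) u^3*9 + 7*u^2 + 2*u + u^4*5 + u^5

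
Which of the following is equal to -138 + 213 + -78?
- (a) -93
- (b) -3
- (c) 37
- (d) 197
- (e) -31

First: -138 + 213 = 75
Then: 75 + -78 = -3
b) -3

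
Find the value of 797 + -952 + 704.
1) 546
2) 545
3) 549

First: 797 + -952 = -155
Then: -155 + 704 = 549
3) 549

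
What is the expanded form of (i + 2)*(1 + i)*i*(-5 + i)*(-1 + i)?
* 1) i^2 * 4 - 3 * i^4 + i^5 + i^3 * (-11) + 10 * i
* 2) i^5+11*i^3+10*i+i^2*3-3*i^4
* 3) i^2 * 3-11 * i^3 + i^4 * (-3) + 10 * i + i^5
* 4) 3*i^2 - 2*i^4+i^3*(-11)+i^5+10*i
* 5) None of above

Expanding (i + 2)*(1 + i)*i*(-5 + i)*(-1 + i):
= i^2 * 3-11 * i^3 + i^4 * (-3) + 10 * i + i^5
3) i^2 * 3-11 * i^3 + i^4 * (-3) + 10 * i + i^5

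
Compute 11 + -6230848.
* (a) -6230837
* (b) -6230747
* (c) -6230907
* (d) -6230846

11 + -6230848 = -6230837
a) -6230837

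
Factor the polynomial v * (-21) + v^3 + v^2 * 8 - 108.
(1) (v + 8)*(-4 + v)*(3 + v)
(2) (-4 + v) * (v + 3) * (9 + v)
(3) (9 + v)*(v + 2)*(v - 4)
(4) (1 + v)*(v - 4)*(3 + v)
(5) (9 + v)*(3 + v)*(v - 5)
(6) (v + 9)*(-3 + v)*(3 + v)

We need to factor v * (-21) + v^3 + v^2 * 8 - 108.
The factored form is (-4 + v) * (v + 3) * (9 + v).
2) (-4 + v) * (v + 3) * (9 + v)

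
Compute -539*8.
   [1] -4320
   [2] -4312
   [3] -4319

-539 * 8 = -4312
2) -4312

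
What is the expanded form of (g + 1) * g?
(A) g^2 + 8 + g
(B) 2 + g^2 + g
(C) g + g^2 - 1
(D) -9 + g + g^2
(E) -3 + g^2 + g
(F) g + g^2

Expanding (g + 1) * g:
= g + g^2
F) g + g^2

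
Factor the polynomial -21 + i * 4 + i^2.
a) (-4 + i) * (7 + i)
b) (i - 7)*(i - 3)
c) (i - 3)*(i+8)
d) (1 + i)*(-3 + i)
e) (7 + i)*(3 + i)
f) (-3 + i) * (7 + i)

We need to factor -21 + i * 4 + i^2.
The factored form is (-3 + i) * (7 + i).
f) (-3 + i) * (7 + i)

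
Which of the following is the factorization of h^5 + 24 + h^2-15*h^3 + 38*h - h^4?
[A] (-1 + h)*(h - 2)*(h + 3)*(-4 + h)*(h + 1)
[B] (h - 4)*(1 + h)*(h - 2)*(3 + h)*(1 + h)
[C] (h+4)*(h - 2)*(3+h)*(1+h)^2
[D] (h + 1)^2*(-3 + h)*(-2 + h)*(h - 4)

We need to factor h^5 + 24 + h^2-15*h^3 + 38*h - h^4.
The factored form is (h - 4)*(1 + h)*(h - 2)*(3 + h)*(1 + h).
B) (h - 4)*(1 + h)*(h - 2)*(3 + h)*(1 + h)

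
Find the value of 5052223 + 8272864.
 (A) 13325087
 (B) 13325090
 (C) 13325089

5052223 + 8272864 = 13325087
A) 13325087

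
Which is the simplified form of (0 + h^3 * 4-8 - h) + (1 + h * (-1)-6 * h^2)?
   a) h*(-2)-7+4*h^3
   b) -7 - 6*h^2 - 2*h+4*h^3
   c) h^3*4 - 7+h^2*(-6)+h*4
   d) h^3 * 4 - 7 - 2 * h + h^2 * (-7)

Adding the polynomials and combining like terms:
(0 + h^3*4 - 8 - h) + (1 + h*(-1) - 6*h^2)
= -7 - 6*h^2 - 2*h+4*h^3
b) -7 - 6*h^2 - 2*h+4*h^3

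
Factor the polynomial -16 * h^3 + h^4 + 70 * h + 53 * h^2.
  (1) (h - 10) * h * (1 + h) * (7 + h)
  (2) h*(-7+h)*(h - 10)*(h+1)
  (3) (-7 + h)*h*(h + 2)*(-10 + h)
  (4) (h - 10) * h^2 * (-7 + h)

We need to factor -16 * h^3 + h^4 + 70 * h + 53 * h^2.
The factored form is h*(-7+h)*(h - 10)*(h+1).
2) h*(-7+h)*(h - 10)*(h+1)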